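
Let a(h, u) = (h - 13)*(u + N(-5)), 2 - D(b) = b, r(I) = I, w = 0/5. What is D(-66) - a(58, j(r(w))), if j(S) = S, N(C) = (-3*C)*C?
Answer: 3443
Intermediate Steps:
w = 0 (w = 0*(1/5) = 0)
N(C) = -3*C**2
D(b) = 2 - b
a(h, u) = (-75 + u)*(-13 + h) (a(h, u) = (h - 13)*(u - 3*(-5)**2) = (-13 + h)*(u - 3*25) = (-13 + h)*(u - 75) = (-13 + h)*(-75 + u) = (-75 + u)*(-13 + h))
D(-66) - a(58, j(r(w))) = (2 - 1*(-66)) - (975 - 75*58 - 13*0 + 58*0) = (2 + 66) - (975 - 4350 + 0 + 0) = 68 - 1*(-3375) = 68 + 3375 = 3443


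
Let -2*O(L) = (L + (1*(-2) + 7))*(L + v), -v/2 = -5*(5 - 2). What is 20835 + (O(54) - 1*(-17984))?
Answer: 36341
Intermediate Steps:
v = 30 (v = -(-10)*(5 - 2) = -(-10)*3 = -2*(-15) = 30)
O(L) = -(5 + L)*(30 + L)/2 (O(L) = -(L + (1*(-2) + 7))*(L + 30)/2 = -(L + (-2 + 7))*(30 + L)/2 = -(L + 5)*(30 + L)/2 = -(5 + L)*(30 + L)/2)
20835 + (O(54) - 1*(-17984)) = 20835 + ((-75 - 35/2*54 - ½*54²) - 1*(-17984)) = 20835 + ((-75 - 945 - ½*2916) + 17984) = 20835 + ((-75 - 945 - 1458) + 17984) = 20835 + (-2478 + 17984) = 20835 + 15506 = 36341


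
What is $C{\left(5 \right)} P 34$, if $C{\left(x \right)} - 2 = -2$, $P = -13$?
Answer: $0$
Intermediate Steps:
$C{\left(x \right)} = 0$ ($C{\left(x \right)} = 2 - 2 = 0$)
$C{\left(5 \right)} P 34 = 0 \left(-13\right) 34 = 0 \cdot 34 = 0$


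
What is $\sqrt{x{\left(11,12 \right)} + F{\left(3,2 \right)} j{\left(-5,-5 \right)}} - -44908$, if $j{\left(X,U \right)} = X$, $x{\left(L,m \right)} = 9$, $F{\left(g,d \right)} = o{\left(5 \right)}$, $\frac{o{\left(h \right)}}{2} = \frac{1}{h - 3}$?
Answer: $44910$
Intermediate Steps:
$o{\left(h \right)} = \frac{2}{-3 + h}$ ($o{\left(h \right)} = \frac{2}{h - 3} = \frac{2}{-3 + h}$)
$F{\left(g,d \right)} = 1$ ($F{\left(g,d \right)} = \frac{2}{-3 + 5} = \frac{2}{2} = 2 \cdot \frac{1}{2} = 1$)
$\sqrt{x{\left(11,12 \right)} + F{\left(3,2 \right)} j{\left(-5,-5 \right)}} - -44908 = \sqrt{9 + 1 \left(-5\right)} - -44908 = \sqrt{9 - 5} + 44908 = \sqrt{4} + 44908 = 2 + 44908 = 44910$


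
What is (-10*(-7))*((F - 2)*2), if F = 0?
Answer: -280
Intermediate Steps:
(-10*(-7))*((F - 2)*2) = (-10*(-7))*((0 - 2)*2) = 70*(-2*2) = 70*(-4) = -280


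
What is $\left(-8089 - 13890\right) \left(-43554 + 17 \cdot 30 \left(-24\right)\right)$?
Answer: $1226296326$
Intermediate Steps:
$\left(-8089 - 13890\right) \left(-43554 + 17 \cdot 30 \left(-24\right)\right) = - 21979 \left(-43554 + 510 \left(-24\right)\right) = - 21979 \left(-43554 - 12240\right) = \left(-21979\right) \left(-55794\right) = 1226296326$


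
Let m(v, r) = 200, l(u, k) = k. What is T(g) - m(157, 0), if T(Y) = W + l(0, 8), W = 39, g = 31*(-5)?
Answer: -153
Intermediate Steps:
g = -155
T(Y) = 47 (T(Y) = 39 + 8 = 47)
T(g) - m(157, 0) = 47 - 1*200 = 47 - 200 = -153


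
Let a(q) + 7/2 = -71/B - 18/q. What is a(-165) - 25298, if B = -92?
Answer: -128021133/5060 ≈ -25301.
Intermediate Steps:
a(q) = -251/92 - 18/q (a(q) = -7/2 + (-71/(-92) - 18/q) = -7/2 + (-71*(-1/92) - 18/q) = -7/2 + (71/92 - 18/q) = -251/92 - 18/q)
a(-165) - 25298 = (-251/92 - 18/(-165)) - 25298 = (-251/92 - 18*(-1/165)) - 25298 = (-251/92 + 6/55) - 25298 = -13253/5060 - 25298 = -128021133/5060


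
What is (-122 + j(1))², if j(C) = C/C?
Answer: 14641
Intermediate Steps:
j(C) = 1
(-122 + j(1))² = (-122 + 1)² = (-121)² = 14641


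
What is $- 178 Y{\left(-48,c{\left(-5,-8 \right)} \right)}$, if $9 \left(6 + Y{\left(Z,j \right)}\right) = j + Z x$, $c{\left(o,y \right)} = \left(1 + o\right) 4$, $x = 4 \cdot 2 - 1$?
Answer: $\frac{72268}{9} \approx 8029.8$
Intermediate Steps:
$x = 7$ ($x = 8 - 1 = 7$)
$c{\left(o,y \right)} = 4 + 4 o$
$Y{\left(Z,j \right)} = -6 + \frac{j}{9} + \frac{7 Z}{9}$ ($Y{\left(Z,j \right)} = -6 + \frac{j + Z 7}{9} = -6 + \frac{j + 7 Z}{9} = -6 + \left(\frac{j}{9} + \frac{7 Z}{9}\right) = -6 + \frac{j}{9} + \frac{7 Z}{9}$)
$- 178 Y{\left(-48,c{\left(-5,-8 \right)} \right)} = - 178 \left(-6 + \frac{4 + 4 \left(-5\right)}{9} + \frac{7}{9} \left(-48\right)\right) = - 178 \left(-6 + \frac{4 - 20}{9} - \frac{112}{3}\right) = - 178 \left(-6 + \frac{1}{9} \left(-16\right) - \frac{112}{3}\right) = - 178 \left(-6 - \frac{16}{9} - \frac{112}{3}\right) = \left(-178\right) \left(- \frac{406}{9}\right) = \frac{72268}{9}$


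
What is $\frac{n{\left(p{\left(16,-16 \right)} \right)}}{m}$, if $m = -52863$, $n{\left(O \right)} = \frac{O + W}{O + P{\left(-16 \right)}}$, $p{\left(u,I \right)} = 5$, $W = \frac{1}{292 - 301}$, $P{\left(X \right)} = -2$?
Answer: $- \frac{44}{1427301} \approx -3.0827 \cdot 10^{-5}$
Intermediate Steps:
$W = - \frac{1}{9}$ ($W = \frac{1}{-9} = - \frac{1}{9} \approx -0.11111$)
$n{\left(O \right)} = \frac{- \frac{1}{9} + O}{-2 + O}$ ($n{\left(O \right)} = \frac{O - \frac{1}{9}}{O - 2} = \frac{- \frac{1}{9} + O}{-2 + O}$)
$\frac{n{\left(p{\left(16,-16 \right)} \right)}}{m} = \frac{\frac{1}{-2 + 5} \left(- \frac{1}{9} + 5\right)}{-52863} = \frac{1}{3} \cdot \frac{44}{9} \left(- \frac{1}{52863}\right) = \frac{44}{27} \left(- \frac{1}{52863}\right) = - \frac{44}{1427301}$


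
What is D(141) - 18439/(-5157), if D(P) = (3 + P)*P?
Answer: 104726167/5157 ≈ 20308.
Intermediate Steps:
D(P) = P*(3 + P)
D(141) - 18439/(-5157) = 141*(3 + 141) - 18439/(-5157) = 141*144 - 18439*(-1/5157) = 20304 + 18439/5157 = 104726167/5157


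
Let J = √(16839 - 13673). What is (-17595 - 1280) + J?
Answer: -18875 + √3166 ≈ -18819.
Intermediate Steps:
J = √3166 ≈ 56.267
(-17595 - 1280) + J = (-17595 - 1280) + √3166 = -18875 + √3166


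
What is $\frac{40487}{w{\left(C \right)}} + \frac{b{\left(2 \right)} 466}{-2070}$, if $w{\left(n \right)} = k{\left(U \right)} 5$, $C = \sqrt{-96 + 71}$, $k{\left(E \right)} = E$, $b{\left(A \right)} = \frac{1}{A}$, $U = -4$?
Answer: $- \frac{1676255}{828} \approx -2024.5$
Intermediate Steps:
$C = 5 i$ ($C = \sqrt{-25} = 5 i \approx 5.0 i$)
$w{\left(n \right)} = -20$ ($w{\left(n \right)} = \left(-4\right) 5 = -20$)
$\frac{40487}{w{\left(C \right)}} + \frac{b{\left(2 \right)} 466}{-2070} = \frac{40487}{-20} + \frac{\frac{1}{2} \cdot 466}{-2070} = 40487 \left(- \frac{1}{20}\right) + \frac{1}{2} \cdot 466 \left(- \frac{1}{2070}\right) = - \frac{40487}{20} + 233 \left(- \frac{1}{2070}\right) = - \frac{40487}{20} - \frac{233}{2070} = - \frac{1676255}{828}$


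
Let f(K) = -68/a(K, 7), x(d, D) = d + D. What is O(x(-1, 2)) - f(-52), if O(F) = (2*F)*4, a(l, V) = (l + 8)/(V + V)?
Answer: -150/11 ≈ -13.636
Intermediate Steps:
a(l, V) = (8 + l)/(2*V) (a(l, V) = (8 + l)/((2*V)) = (8 + l)*(1/(2*V)) = (8 + l)/(2*V))
x(d, D) = D + d
O(F) = 8*F
f(K) = -68/(4/7 + K/14) (f(K) = -68*14/(8 + K) = -68/(4/7 + K/14))
O(x(-1, 2)) - f(-52) = 8*(2 - 1) - (-952)/(8 - 52) = 8*1 - (-952)/(-44) = 8 - (-952)*(-1)/44 = 8 - 1*238/11 = 8 - 238/11 = -150/11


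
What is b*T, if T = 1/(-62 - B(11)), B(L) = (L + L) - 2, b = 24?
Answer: -12/41 ≈ -0.29268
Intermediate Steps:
B(L) = -2 + 2*L (B(L) = 2*L - 2 = -2 + 2*L)
T = -1/82 (T = 1/(-62 - (-2 + 2*11)) = 1/(-62 - (-2 + 22)) = 1/(-62 - 1*20) = 1/(-62 - 20) = 1/(-82) = -1/82 ≈ -0.012195)
b*T = 24*(-1/82) = -12/41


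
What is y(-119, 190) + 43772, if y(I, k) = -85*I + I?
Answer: 53768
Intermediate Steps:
y(I, k) = -84*I
y(-119, 190) + 43772 = -84*(-119) + 43772 = 9996 + 43772 = 53768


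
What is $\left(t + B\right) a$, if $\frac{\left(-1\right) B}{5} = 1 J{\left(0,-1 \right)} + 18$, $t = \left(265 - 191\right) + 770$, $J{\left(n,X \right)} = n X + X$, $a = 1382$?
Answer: $1048938$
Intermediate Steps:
$J{\left(n,X \right)} = X + X n$ ($J{\left(n,X \right)} = X n + X = X + X n$)
$t = 844$ ($t = \left(265 - 191\right) + 770 = 74 + 770 = 844$)
$B = -85$ ($B = - 5 \left(1 \left(- (1 + 0)\right) + 18\right) = - 5 \left(1 \left(\left(-1\right) 1\right) + 18\right) = - 5 \left(1 \left(-1\right) + 18\right) = - 5 \left(-1 + 18\right) = \left(-5\right) 17 = -85$)
$\left(t + B\right) a = \left(844 - 85\right) 1382 = 759 \cdot 1382 = 1048938$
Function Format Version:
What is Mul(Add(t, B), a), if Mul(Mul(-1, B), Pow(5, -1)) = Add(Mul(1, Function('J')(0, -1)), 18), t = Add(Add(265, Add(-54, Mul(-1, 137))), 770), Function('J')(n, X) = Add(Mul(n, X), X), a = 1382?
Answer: 1048938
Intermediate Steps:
Function('J')(n, X) = Add(X, Mul(X, n)) (Function('J')(n, X) = Add(Mul(X, n), X) = Add(X, Mul(X, n)))
t = 844 (t = Add(Add(265, Add(-54, -137)), 770) = Add(Add(265, -191), 770) = Add(74, 770) = 844)
B = -85 (B = Mul(-5, Add(Mul(1, Mul(-1, Add(1, 0))), 18)) = Mul(-5, Add(Mul(1, Mul(-1, 1)), 18)) = Mul(-5, Add(Mul(1, -1), 18)) = Mul(-5, Add(-1, 18)) = Mul(-5, 17) = -85)
Mul(Add(t, B), a) = Mul(Add(844, -85), 1382) = Mul(759, 1382) = 1048938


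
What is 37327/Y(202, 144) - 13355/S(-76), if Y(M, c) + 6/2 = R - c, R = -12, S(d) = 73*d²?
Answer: -15740978341/67042032 ≈ -234.79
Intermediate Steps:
Y(M, c) = -15 - c (Y(M, c) = -3 + (-12 - c) = -15 - c)
37327/Y(202, 144) - 13355/S(-76) = 37327/(-15 - 1*144) - 13355/(73*(-76)²) = 37327/(-15 - 144) - 13355/(73*5776) = 37327/(-159) - 13355/421648 = 37327*(-1/159) - 13355*1/421648 = -37327/159 - 13355/421648 = -15740978341/67042032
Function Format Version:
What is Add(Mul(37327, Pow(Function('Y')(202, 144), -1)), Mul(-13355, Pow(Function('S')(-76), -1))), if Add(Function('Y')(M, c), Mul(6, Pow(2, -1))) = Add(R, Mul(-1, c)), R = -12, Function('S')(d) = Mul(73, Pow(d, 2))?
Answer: Rational(-15740978341, 67042032) ≈ -234.79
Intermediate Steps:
Function('Y')(M, c) = Add(-15, Mul(-1, c)) (Function('Y')(M, c) = Add(-3, Add(-12, Mul(-1, c))) = Add(-15, Mul(-1, c)))
Add(Mul(37327, Pow(Function('Y')(202, 144), -1)), Mul(-13355, Pow(Function('S')(-76), -1))) = Add(Mul(37327, Pow(Add(-15, Mul(-1, 144)), -1)), Mul(-13355, Pow(Mul(73, Pow(-76, 2)), -1))) = Add(Mul(37327, Pow(Add(-15, -144), -1)), Mul(-13355, Pow(Mul(73, 5776), -1))) = Add(Mul(37327, Pow(-159, -1)), Mul(-13355, Pow(421648, -1))) = Add(Mul(37327, Rational(-1, 159)), Mul(-13355, Rational(1, 421648))) = Add(Rational(-37327, 159), Rational(-13355, 421648)) = Rational(-15740978341, 67042032)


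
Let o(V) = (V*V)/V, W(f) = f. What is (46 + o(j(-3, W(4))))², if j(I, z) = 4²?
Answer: 3844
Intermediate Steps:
j(I, z) = 16
o(V) = V (o(V) = V²/V = V)
(46 + o(j(-3, W(4))))² = (46 + 16)² = 62² = 3844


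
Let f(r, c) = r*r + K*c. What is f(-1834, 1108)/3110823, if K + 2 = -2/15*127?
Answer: 50138668/46662345 ≈ 1.0745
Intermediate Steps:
K = -284/15 (K = -2 - 2/15*127 = -2 - 254/15 = -284/15 ≈ -18.933)
f(r, c) = r² - 284*c/15 (f(r, c) = r*r - 284*c/15 = r² - 284*c/15)
f(-1834, 1108)/3110823 = ((-1834)² - 284/15*1108)/3110823 = (3363556 - 314672/15)*(1/3110823) = (50138668/15)*(1/3110823) = 50138668/46662345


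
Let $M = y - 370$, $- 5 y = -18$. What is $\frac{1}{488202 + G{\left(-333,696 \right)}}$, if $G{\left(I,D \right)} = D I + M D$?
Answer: $\frac{5}{7098} \approx 0.00070442$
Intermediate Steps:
$y = \frac{18}{5}$ ($y = \left(- \frac{1}{5}\right) \left(-18\right) = \frac{18}{5} \approx 3.6$)
$M = - \frac{1832}{5}$ ($M = \frac{18}{5} - 370 = - \frac{1832}{5} \approx -366.4$)
$G{\left(I,D \right)} = - \frac{1832 D}{5} + D I$ ($G{\left(I,D \right)} = D I - \frac{1832 D}{5} = - \frac{1832 D}{5} + D I$)
$\frac{1}{488202 + G{\left(-333,696 \right)}} = \frac{1}{488202 + \frac{1}{5} \cdot 696 \left(-1832 + 5 \left(-333\right)\right)} = \frac{1}{488202 + \frac{1}{5} \cdot 696 \left(-1832 - 1665\right)} = \frac{1}{488202 + \frac{1}{5} \cdot 696 \left(-3497\right)} = \frac{1}{488202 - \frac{2433912}{5}} = \frac{1}{\frac{7098}{5}} = \frac{5}{7098}$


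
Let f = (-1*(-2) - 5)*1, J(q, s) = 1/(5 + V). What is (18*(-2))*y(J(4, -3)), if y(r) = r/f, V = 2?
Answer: 12/7 ≈ 1.7143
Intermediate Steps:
J(q, s) = 1/7 (J(q, s) = 1/(5 + 2) = 1/7)
f = -3 (f = (2 - 5)*1 = -3*1 = -3)
y(r) = -r/3 (y(r) = r/(-3) = r*(-1/3) = -r/3)
(18*(-2))*y(J(4, -3)) = (18*(-2))*(-1/3*1/7) = -36*(-1/21) = 12/7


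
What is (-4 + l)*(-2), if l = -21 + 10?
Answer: 30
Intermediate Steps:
l = -11
(-4 + l)*(-2) = (-4 - 11)*(-2) = -15*(-2) = 30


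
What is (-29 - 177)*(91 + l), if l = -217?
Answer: 25956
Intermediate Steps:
(-29 - 177)*(91 + l) = (-29 - 177)*(91 - 217) = -206*(-126) = 25956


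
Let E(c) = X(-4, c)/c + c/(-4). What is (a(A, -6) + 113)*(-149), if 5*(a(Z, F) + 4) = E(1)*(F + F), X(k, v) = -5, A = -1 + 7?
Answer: -90592/5 ≈ -18118.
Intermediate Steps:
A = 6
E(c) = -5/c - c/4 (E(c) = -5/c + c/(-4) = -5/c + c*(-1/4) = -5/c - c/4)
a(Z, F) = -4 - 21*F/10 (a(Z, F) = -4 + ((-5/1 - 1/4*1)*(F + F))/5 = -4 + ((-5*1 - 1/4)*(2*F))/5 = -4 + ((-5 - 1/4)*(2*F))/5 = -4 + (-21*F/2)/5 = -4 - 21*F/10)
(a(A, -6) + 113)*(-149) = ((-4 - 21/10*(-6)) + 113)*(-149) = ((-4 + 63/5) + 113)*(-149) = (43/5 + 113)*(-149) = (608/5)*(-149) = -90592/5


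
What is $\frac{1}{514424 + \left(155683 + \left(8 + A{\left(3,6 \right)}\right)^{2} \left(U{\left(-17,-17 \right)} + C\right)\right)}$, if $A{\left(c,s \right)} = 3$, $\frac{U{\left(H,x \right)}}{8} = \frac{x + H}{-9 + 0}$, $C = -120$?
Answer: $\frac{9}{5933195} \approx 1.5169 \cdot 10^{-6}$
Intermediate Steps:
$U{\left(H,x \right)} = - \frac{8 H}{9} - \frac{8 x}{9}$ ($U{\left(H,x \right)} = 8 \frac{x + H}{-9 + 0} = 8 \frac{H + x}{-9} = 8 \left(H + x\right) \left(- \frac{1}{9}\right) = 8 \left(- \frac{H}{9} - \frac{x}{9}\right) = - \frac{8 H}{9} - \frac{8 x}{9}$)
$\frac{1}{514424 + \left(155683 + \left(8 + A{\left(3,6 \right)}\right)^{2} \left(U{\left(-17,-17 \right)} + C\right)\right)} = \frac{1}{514424 + \left(155683 + \left(8 + 3\right)^{2} \left(\left(\left(- \frac{8}{9}\right) \left(-17\right) - - \frac{136}{9}\right) - 120\right)\right)} = \frac{1}{514424 + \left(155683 + 11^{2} \left(\left(\frac{136}{9} + \frac{136}{9}\right) - 120\right)\right)} = \frac{1}{514424 + \left(155683 + 121 \left(\frac{272}{9} - 120\right)\right)} = \frac{1}{514424 + \left(155683 + 121 \left(- \frac{808}{9}\right)\right)} = \frac{1}{514424 + \left(155683 - \frac{97768}{9}\right)} = \frac{1}{514424 + \frac{1303379}{9}} = \frac{1}{\frac{5933195}{9}} = \frac{9}{5933195}$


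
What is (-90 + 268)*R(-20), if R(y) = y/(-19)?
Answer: 3560/19 ≈ 187.37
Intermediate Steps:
R(y) = -y/19 (R(y) = y*(-1/19) = -y/19)
(-90 + 268)*R(-20) = (-90 + 268)*(-1/19*(-20)) = 178*(20/19) = 3560/19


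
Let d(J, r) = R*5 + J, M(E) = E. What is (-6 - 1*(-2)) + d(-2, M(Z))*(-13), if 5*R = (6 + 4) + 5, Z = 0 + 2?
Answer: -173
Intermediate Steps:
Z = 2
R = 3 (R = ((6 + 4) + 5)/5 = (10 + 5)/5 = (1/5)*15 = 3)
d(J, r) = 15 + J (d(J, r) = 3*5 + J = 15 + J)
(-6 - 1*(-2)) + d(-2, M(Z))*(-13) = (-6 - 1*(-2)) + (15 - 2)*(-13) = (-6 + 2) + 13*(-13) = -4 - 169 = -173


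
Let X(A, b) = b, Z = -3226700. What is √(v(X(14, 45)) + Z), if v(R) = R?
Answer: I*√3226655 ≈ 1796.3*I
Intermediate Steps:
√(v(X(14, 45)) + Z) = √(45 - 3226700) = √(-3226655) = I*√3226655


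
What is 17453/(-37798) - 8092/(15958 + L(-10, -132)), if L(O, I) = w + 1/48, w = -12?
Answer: -28040031245/28930929382 ≈ -0.96921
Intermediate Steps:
L(O, I) = -575/48 (L(O, I) = -12 + 1/48 = -575/48)
17453/(-37798) - 8092/(15958 + L(-10, -132)) = 17453/(-37798) - 8092/(15958 - 575/48) = 17453*(-1/37798) - 8092/765409/48 = -17453/37798 - 8092*48/765409 = -17453/37798 - 388416/765409 = -28040031245/28930929382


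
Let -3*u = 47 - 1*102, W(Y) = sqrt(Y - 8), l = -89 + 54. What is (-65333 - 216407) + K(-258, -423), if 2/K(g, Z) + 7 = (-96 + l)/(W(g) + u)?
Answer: 18*(-328697*sqrt(266) + 12177435*I)/(-778*I + 21*sqrt(266)) ≈ -2.8174e+5 - 0.053223*I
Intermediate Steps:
l = -35
W(Y) = sqrt(-8 + Y)
u = 55/3 (u = -(47 - 1*102)/3 = -(47 - 102)/3 = -1/3*(-55) = 55/3 ≈ 18.333)
K(g, Z) = 2/(-7 - 131/(55/3 + sqrt(-8 + g))) (K(g, Z) = 2/(-7 + (-96 - 35)/(sqrt(-8 + g) + 55/3)) = 2/(-7 - 131/(55/3 + sqrt(-8 + g))))
(-65333 - 216407) + K(-258, -423) = (-65333 - 216407) + 2*(-55 - 3*sqrt(-8 - 258))/(778 + 21*sqrt(-8 - 258)) = -281740 + 2*(-55 - 3*I*sqrt(266))/(778 + 21*sqrt(-266)) = -281740 + 2*(-55 - 3*I*sqrt(266))/(778 + 21*(I*sqrt(266))) = -281740 + 2*(-55 - 3*I*sqrt(266))/(778 + 21*I*sqrt(266))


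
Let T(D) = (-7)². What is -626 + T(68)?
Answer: -577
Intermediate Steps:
T(D) = 49
-626 + T(68) = -626 + 49 = -577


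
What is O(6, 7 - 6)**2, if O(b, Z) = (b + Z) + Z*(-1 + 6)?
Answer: 144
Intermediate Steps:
O(b, Z) = b + 6*Z (O(b, Z) = (Z + b) + Z*5 = (Z + b) + 5*Z = b + 6*Z)
O(6, 7 - 6)**2 = (6 + 6*(7 - 6))**2 = (6 + 6*1)**2 = (6 + 6)**2 = 12**2 = 144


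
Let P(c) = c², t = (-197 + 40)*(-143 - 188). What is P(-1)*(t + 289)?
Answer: 52256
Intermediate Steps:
t = 51967 (t = -157*(-331) = 51967)
P(-1)*(t + 289) = (-1)²*(51967 + 289) = 1*52256 = 52256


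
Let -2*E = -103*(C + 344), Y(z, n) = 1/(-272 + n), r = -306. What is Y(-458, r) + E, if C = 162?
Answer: 15062101/578 ≈ 26059.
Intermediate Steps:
E = 26059 (E = -(-103)*(162 + 344)/2 = -(-103)*506/2 = -½*(-52118) = 26059)
Y(-458, r) + E = 1/(-272 - 306) + 26059 = 1/(-578) + 26059 = -1/578 + 26059 = 15062101/578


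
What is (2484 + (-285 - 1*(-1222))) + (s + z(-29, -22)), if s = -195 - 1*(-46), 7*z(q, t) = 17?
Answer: 22921/7 ≈ 3274.4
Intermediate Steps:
z(q, t) = 17/7 (z(q, t) = (1/7)*17 = 17/7)
s = -149 (s = -195 + 46 = -149)
(2484 + (-285 - 1*(-1222))) + (s + z(-29, -22)) = (2484 + (-285 - 1*(-1222))) + (-149 + 17/7) = (2484 + (-285 + 1222)) - 1026/7 = (2484 + 937) - 1026/7 = 3421 - 1026/7 = 22921/7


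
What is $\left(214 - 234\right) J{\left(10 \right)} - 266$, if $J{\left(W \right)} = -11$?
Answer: $-46$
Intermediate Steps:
$\left(214 - 234\right) J{\left(10 \right)} - 266 = \left(214 - 234\right) \left(-11\right) - 266 = \left(-20\right) \left(-11\right) - 266 = 220 - 266 = -46$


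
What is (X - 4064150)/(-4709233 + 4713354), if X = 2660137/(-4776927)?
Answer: -1493396194399/1514285859 ≈ -986.21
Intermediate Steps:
X = -2660137/4776927 (X = 2660137*(-1/4776927) = -2660137/4776927 ≈ -0.55687)
(X - 4064150)/(-4709233 + 4713354) = (-2660137/4776927 - 4064150)/(-4709233 + 4713354) = -19414150527187/4776927/4121 = -19414150527187/4776927*1/4121 = -1493396194399/1514285859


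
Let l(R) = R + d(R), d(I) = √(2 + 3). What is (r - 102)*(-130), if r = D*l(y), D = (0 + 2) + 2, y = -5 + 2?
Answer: 14820 - 520*√5 ≈ 13657.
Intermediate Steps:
d(I) = √5
y = -3
l(R) = R + √5
D = 4 (D = 2 + 2 = 4)
r = -12 + 4*√5 (r = 4*(-3 + √5) = -12 + 4*√5 ≈ -3.0557)
(r - 102)*(-130) = ((-12 + 4*√5) - 102)*(-130) = (-114 + 4*√5)*(-130) = 14820 - 520*√5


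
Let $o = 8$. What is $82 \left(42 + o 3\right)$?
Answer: $5412$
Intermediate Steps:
$82 \left(42 + o 3\right) = 82 \left(42 + 8 \cdot 3\right) = 82 \left(42 + 24\right) = 82 \cdot 66 = 5412$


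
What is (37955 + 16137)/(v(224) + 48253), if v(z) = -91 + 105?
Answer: 54092/48267 ≈ 1.1207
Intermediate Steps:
v(z) = 14
(37955 + 16137)/(v(224) + 48253) = (37955 + 16137)/(14 + 48253) = 54092/48267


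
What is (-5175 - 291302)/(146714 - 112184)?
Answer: -296477/34530 ≈ -8.5861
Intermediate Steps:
(-5175 - 291302)/(146714 - 112184) = -296477/34530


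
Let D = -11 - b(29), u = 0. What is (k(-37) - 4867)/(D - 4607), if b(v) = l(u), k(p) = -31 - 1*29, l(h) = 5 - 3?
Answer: 4927/4620 ≈ 1.0665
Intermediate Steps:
l(h) = 2
k(p) = -60 (k(p) = -31 - 29 = -60)
b(v) = 2
D = -13 (D = -11 - 1*2 = -11 - 2 = -13)
(k(-37) - 4867)/(D - 4607) = (-60 - 4867)/(-13 - 4607) = -4927/(-4620) = -4927*(-1/4620) = 4927/4620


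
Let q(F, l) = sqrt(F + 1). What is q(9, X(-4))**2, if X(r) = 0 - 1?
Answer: 10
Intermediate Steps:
X(r) = -1
q(F, l) = sqrt(1 + F)
q(9, X(-4))**2 = (sqrt(1 + 9))**2 = (sqrt(10))**2 = 10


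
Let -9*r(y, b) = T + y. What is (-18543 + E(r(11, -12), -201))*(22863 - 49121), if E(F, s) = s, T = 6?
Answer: 492179952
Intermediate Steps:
r(y, b) = -⅔ - y/9 (r(y, b) = -(6 + y)/9 = -⅔ - y/9)
(-18543 + E(r(11, -12), -201))*(22863 - 49121) = (-18543 - 201)*(22863 - 49121) = -18744*(-26258) = 492179952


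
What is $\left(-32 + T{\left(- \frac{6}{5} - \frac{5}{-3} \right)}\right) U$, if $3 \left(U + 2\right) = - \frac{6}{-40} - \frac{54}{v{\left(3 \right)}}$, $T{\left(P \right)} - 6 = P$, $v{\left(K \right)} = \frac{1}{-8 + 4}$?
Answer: $- \frac{178861}{100} \approx -1788.6$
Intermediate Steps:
$v{\left(K \right)} = - \frac{1}{4}$ ($v{\left(K \right)} = \frac{1}{-4} = - \frac{1}{4}$)
$T{\left(P \right)} = 6 + P$
$U = \frac{1401}{20}$ ($U = -2 + \frac{- \frac{6}{-40} - \frac{54}{- \frac{1}{4}}}{3} = -2 + \frac{\left(-6\right) \left(- \frac{1}{40}\right) - -216}{3} = -2 + \frac{\frac{3}{20} + 216}{3} = -2 + \frac{1}{3} \cdot \frac{4323}{20} = -2 + \frac{1441}{20} = \frac{1401}{20} \approx 70.05$)
$\left(-32 + T{\left(- \frac{6}{5} - \frac{5}{-3} \right)}\right) U = \left(-32 + \left(6 - \left(- \frac{5}{3} + \frac{6}{5}\right)\right)\right) \frac{1401}{20} = \left(-32 + \left(6 - - \frac{7}{15}\right)\right) \frac{1401}{20} = \left(-32 + \left(6 + \left(- \frac{6}{5} + \frac{5}{3}\right)\right)\right) \frac{1401}{20} = \left(-32 + \left(6 + \frac{7}{15}\right)\right) \frac{1401}{20} = \left(-32 + \frac{97}{15}\right) \frac{1401}{20} = \left(- \frac{383}{15}\right) \frac{1401}{20} = - \frac{178861}{100}$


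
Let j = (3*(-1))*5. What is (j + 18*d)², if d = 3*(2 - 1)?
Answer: 1521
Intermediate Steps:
d = 3 (d = 3*1 = 3)
j = -15 (j = -3*5 = -15)
(j + 18*d)² = (-15 + 18*3)² = (-15 + 54)² = 39² = 1521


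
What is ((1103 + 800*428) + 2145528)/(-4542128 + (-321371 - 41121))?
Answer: -2489031/4904620 ≈ -0.50749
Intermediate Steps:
((1103 + 800*428) + 2145528)/(-4542128 + (-321371 - 41121)) = ((1103 + 342400) + 2145528)/(-4542128 - 362492) = (343503 + 2145528)/(-4904620) = 2489031*(-1/4904620) = -2489031/4904620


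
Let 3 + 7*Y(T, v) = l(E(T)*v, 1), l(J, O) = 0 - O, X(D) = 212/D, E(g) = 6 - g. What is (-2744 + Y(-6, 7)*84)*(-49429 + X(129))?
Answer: 17802152168/129 ≈ 1.3800e+8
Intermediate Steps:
l(J, O) = -O
Y(T, v) = -4/7 (Y(T, v) = -3/7 + (-1*1)/7 = -3/7 + (⅐)*(-1) = -3/7 - ⅐ = -4/7)
(-2744 + Y(-6, 7)*84)*(-49429 + X(129)) = (-2744 - 4/7*84)*(-49429 + 212/129) = (-2744 - 48)*(-49429 + 212*(1/129)) = -2792*(-49429 + 212/129) = -2792*(-6376129/129) = 17802152168/129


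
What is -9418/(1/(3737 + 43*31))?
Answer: -47749260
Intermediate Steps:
-9418/(1/(3737 + 43*31)) = -9418/(1/(3737 + 1333)) = -9418/(1/5070) = -9418/1/5070 = -9418*5070 = -47749260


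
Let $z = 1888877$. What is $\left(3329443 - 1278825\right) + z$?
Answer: $3939495$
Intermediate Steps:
$\left(3329443 - 1278825\right) + z = \left(3329443 - 1278825\right) + 1888877 = 2050618 + 1888877 = 3939495$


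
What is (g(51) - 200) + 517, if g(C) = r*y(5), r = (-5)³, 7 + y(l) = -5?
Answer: 1817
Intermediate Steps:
y(l) = -12 (y(l) = -7 - 5 = -12)
r = -125
g(C) = 1500 (g(C) = -125*(-12) = 1500)
(g(51) - 200) + 517 = (1500 - 200) + 517 = 1300 + 517 = 1817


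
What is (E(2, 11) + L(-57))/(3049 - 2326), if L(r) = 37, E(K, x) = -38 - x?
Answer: -4/241 ≈ -0.016598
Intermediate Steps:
(E(2, 11) + L(-57))/(3049 - 2326) = ((-38 - 1*11) + 37)/(3049 - 2326) = ((-38 - 11) + 37)/723 = (-49 + 37)*(1/723) = -12*1/723 = -4/241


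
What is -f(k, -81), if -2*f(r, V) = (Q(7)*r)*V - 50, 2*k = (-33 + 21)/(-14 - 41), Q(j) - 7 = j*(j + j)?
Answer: -5378/11 ≈ -488.91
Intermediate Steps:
Q(j) = 7 + 2*j² (Q(j) = 7 + j*(j + j) = 7 + j*(2*j) = 7 + 2*j²)
k = 6/55 (k = ((-33 + 21)/(-14 - 41))/2 = (-12/(-55))/2 = (-12*(-1/55))/2 = (½)*(12/55) = 6/55 ≈ 0.10909)
f(r, V) = 25 - 105*V*r/2 (f(r, V) = -(((7 + 2*7²)*r)*V - 50)/2 = -(((7 + 2*49)*r)*V - 50)/2 = -(((7 + 98)*r)*V - 50)/2 = -((105*r)*V - 50)/2 = -(105*V*r - 50)/2 = -(-50 + 105*V*r)/2 = 25 - 105*V*r/2)
-f(k, -81) = -(25 - 105/2*(-81)*6/55) = -(25 + 5103/11) = -1*5378/11 = -5378/11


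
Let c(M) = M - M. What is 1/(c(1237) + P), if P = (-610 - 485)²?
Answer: 1/1199025 ≈ 8.3401e-7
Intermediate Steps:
c(M) = 0
P = 1199025 (P = (-1095)² = 1199025)
1/(c(1237) + P) = 1/(0 + 1199025) = 1/1199025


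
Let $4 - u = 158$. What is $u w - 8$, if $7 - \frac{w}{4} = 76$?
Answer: $42496$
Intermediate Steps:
$u = -154$ ($u = 4 - 158 = -154$)
$w = -276$ ($w = 28 - 304 = -276$)
$u w - 8 = \left(-154\right) \left(-276\right) - 8 = 42504 - 8 = 42496$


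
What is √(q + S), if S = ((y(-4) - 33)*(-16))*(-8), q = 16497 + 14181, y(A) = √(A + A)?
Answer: √(26454 + 256*I*√2) ≈ 162.65 + 1.113*I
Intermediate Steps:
y(A) = √2*√A (y(A) = √(2*A) = √2*√A)
q = 30678
S = -4224 + 256*I*√2 (S = ((√2*√(-4) - 33)*(-16))*(-8) = ((√2*(2*I) - 33)*(-16))*(-8) = ((2*I*√2 - 33)*(-16))*(-8) = ((-33 + 2*I*√2)*(-16))*(-8) = (528 - 32*I*√2)*(-8) = -4224 + 256*I*√2 ≈ -4224.0 + 362.04*I)
√(q + S) = √(30678 + (-4224 + 256*I*√2)) = √(26454 + 256*I*√2)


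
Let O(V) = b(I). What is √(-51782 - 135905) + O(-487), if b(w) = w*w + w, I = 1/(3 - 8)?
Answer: -4/25 + I*√187687 ≈ -0.16 + 433.23*I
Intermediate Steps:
I = -⅕ (I = 1/(-5) = -⅕ ≈ -0.20000)
b(w) = w + w² (b(w) = w² + w = w + w²)
O(V) = -4/25 (O(V) = -(1 - ⅕)/5 = -⅕*⅘ = -4/25)
√(-51782 - 135905) + O(-487) = √(-51782 - 135905) - 4/25 = √(-187687) - 4/25 = I*√187687 - 4/25 = -4/25 + I*√187687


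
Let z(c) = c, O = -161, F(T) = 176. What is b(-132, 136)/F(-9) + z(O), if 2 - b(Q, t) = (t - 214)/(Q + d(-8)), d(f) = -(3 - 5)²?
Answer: -1926751/11968 ≈ -160.99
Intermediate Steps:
d(f) = -4 (d(f) = -1*(-2)² = -1*4 = -4)
b(Q, t) = 2 - (-214 + t)/(-4 + Q) (b(Q, t) = 2 - (t - 214)/(Q - 4) = 2 - (-214 + t)/(-4 + Q))
b(-132, 136)/F(-9) + z(O) = ((206 - 1*136 + 2*(-132))/(-4 - 132))/176 - 161 = ((206 - 136 - 264)/(-136))*(1/176) - 161 = -1/136*(-194)*(1/176) - 161 = (97/68)*(1/176) - 161 = 97/11968 - 161 = -1926751/11968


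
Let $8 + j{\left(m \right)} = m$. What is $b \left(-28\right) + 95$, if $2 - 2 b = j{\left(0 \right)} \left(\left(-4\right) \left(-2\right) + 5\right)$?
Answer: $-1389$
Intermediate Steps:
$j{\left(m \right)} = -8 + m$
$b = 53$ ($b = 1 - \frac{\left(-8 + 0\right) \left(\left(-4\right) \left(-2\right) + 5\right)}{2} = 1 - \frac{\left(-8\right) \left(8 + 5\right)}{2} = 1 - \frac{\left(-8\right) 13}{2} = 1 - -52 = 1 + 52 = 53$)
$b \left(-28\right) + 95 = 53 \left(-28\right) + 95 = -1484 + 95 = -1389$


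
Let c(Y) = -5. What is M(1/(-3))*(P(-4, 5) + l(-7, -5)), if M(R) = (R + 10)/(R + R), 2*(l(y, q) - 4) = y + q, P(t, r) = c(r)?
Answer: 203/2 ≈ 101.50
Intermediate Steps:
P(t, r) = -5
l(y, q) = 4 + q/2 + y/2 (l(y, q) = 4 + (y + q)/2 = 4 + (q + y)/2 = 4 + (q/2 + y/2) = 4 + q/2 + y/2)
M(R) = (10 + R)/(2*R) (M(R) = (10 + R)/((2*R)) = (10 + R)*(1/(2*R)) = (10 + R)/(2*R))
M(1/(-3))*(P(-4, 5) + l(-7, -5)) = ((10 + 1/(-3))/(2*(1/(-3))))*(-5 + (4 + (½)*(-5) + (½)*(-7))) = ((10 - ⅓)/(2*(-⅓)))*(-5 + (4 - 5/2 - 7/2)) = ((½)*(-3)*(29/3))*(-5 - 2) = -29/2*(-7) = 203/2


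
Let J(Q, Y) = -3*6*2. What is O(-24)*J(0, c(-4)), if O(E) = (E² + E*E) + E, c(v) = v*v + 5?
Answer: -40608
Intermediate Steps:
c(v) = 5 + v² (c(v) = v² + 5 = 5 + v²)
J(Q, Y) = -36 (J(Q, Y) = -18*2 = -36)
O(E) = E + 2*E² (O(E) = (E² + E²) + E = 2*E² + E = E + 2*E²)
O(-24)*J(0, c(-4)) = -24*(1 + 2*(-24))*(-36) = -24*(1 - 48)*(-36) = -24*(-47)*(-36) = 1128*(-36) = -40608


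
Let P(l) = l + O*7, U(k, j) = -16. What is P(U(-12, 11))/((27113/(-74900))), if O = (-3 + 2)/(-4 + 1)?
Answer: 3070900/81339 ≈ 37.754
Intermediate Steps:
O = ⅓ (O = -1/(-3) = -1*(-⅓) = ⅓ ≈ 0.33333)
P(l) = 7/3 + l (P(l) = l + (⅓)*7 = l + 7/3 = 7/3 + l)
P(U(-12, 11))/((27113/(-74900))) = (7/3 - 16)/((27113/(-74900))) = -41/(3*(27113*(-1/74900))) = -41/(3*(-27113/74900)) = -41/3*(-74900/27113) = 3070900/81339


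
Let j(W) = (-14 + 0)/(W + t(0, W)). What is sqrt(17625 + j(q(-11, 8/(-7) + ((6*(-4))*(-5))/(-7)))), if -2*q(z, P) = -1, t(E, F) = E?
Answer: sqrt(17597) ≈ 132.65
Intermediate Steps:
q(z, P) = 1/2 (q(z, P) = -1/2*(-1) = 1/2)
j(W) = -14/W (j(W) = (-14 + 0)/(W + 0) = -14/W)
sqrt(17625 + j(q(-11, 8/(-7) + ((6*(-4))*(-5))/(-7)))) = sqrt(17625 - 14/1/2) = sqrt(17625 - 14*2) = sqrt(17625 - 28) = sqrt(17597)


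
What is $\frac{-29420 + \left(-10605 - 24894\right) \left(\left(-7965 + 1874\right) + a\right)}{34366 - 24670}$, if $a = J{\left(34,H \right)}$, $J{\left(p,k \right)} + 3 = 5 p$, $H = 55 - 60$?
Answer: $\frac{6570833}{303} \approx 21686.0$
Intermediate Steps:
$H = -5$
$J{\left(p,k \right)} = -3 + 5 p$
$a = 167$ ($a = -3 + 5 \cdot 34 = -3 + 170 = 167$)
$\frac{-29420 + \left(-10605 - 24894\right) \left(\left(-7965 + 1874\right) + a\right)}{34366 - 24670} = \frac{-29420 + \left(-10605 - 24894\right) \left(\left(-7965 + 1874\right) + 167\right)}{34366 - 24670} = \frac{-29420 - 35499 \left(-6091 + 167\right)}{9696} = \left(-29420 - -210296076\right) \frac{1}{9696} = \left(-29420 + 210296076\right) \frac{1}{9696} = 210266656 \cdot \frac{1}{9696} = \frac{6570833}{303}$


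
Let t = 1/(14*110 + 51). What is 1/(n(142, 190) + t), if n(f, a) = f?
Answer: 1591/225923 ≈ 0.0070422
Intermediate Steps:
t = 1/1591 (t = 1/(1540 + 51) = 1/1591 ≈ 0.00062854)
1/(n(142, 190) + t) = 1/(142 + 1/1591) = 1/(225923/1591) = 1591/225923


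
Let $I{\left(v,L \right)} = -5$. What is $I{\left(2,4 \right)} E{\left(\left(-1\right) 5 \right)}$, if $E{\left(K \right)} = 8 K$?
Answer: $200$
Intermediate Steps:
$I{\left(2,4 \right)} E{\left(\left(-1\right) 5 \right)} = - 5 \cdot 8 \left(\left(-1\right) 5\right) = - 5 \cdot 8 \left(-5\right) = \left(-5\right) \left(-40\right) = 200$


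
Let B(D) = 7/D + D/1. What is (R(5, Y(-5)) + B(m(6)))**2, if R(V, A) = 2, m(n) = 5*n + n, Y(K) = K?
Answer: 1890625/1296 ≈ 1458.8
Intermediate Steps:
m(n) = 6*n
B(D) = D + 7/D (B(D) = 7/D + D*1 = 7/D + D = D + 7/D)
(R(5, Y(-5)) + B(m(6)))**2 = (2 + (6*6 + 7/((6*6))))**2 = (2 + (36 + 7/36))**2 = (2 + 1303/36)**2 = (1375/36)**2 = 1890625/1296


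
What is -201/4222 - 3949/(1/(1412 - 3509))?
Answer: 34962605565/4222 ≈ 8.2811e+6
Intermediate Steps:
-201/4222 - 3949/(1/(1412 - 3509)) = -201*1/4222 - 3949/(1/(-2097)) = -201/4222 - 3949/(-1/2097) = -201/4222 - 3949*(-2097) = -201/4222 + 8281053 = 34962605565/4222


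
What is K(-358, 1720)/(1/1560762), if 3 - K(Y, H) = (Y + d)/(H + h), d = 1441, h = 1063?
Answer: 11340496692/2783 ≈ 4.0749e+6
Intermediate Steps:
K(Y, H) = 3 - (1441 + Y)/(1063 + H) (K(Y, H) = 3 - (Y + 1441)/(H + 1063) = 3 - (1441 + Y)/(1063 + H))
K(-358, 1720)/(1/1560762) = ((1748 - 1*(-358) + 3*1720)/(1063 + 1720))/(1/1560762) = ((1748 + 358 + 5160)/2783)/(1/1560762) = ((1/2783)*7266)*1560762 = (7266/2783)*1560762 = 11340496692/2783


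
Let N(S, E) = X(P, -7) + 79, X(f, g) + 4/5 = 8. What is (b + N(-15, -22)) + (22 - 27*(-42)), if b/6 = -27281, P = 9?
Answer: -812219/5 ≈ -1.6244e+5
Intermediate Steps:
X(f, g) = 36/5 (X(f, g) = -4/5 + 8 = 36/5)
b = -163686 (b = 6*(-27281) = -163686)
N(S, E) = 431/5 (N(S, E) = 36/5 + 79 = 431/5)
(b + N(-15, -22)) + (22 - 27*(-42)) = (-163686 + 431/5) + (22 - 27*(-42)) = -817999/5 + (22 + 1134) = -817999/5 + 1156 = -812219/5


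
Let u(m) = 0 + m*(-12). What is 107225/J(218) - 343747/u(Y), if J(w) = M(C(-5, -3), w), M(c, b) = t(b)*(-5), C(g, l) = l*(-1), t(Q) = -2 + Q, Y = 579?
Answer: -2076403/41688 ≈ -49.808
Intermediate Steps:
C(g, l) = -l
M(c, b) = 10 - 5*b (M(c, b) = (-2 + b)*(-5) = 10 - 5*b)
J(w) = 10 - 5*w
u(m) = -12*m (u(m) = 0 - 12*m = -12*m)
107225/J(218) - 343747/u(Y) = 107225/(10 - 5*218) - 343747/((-12*579)) = 107225/(10 - 1090) - 343747/(-6948) = 107225/(-1080) - 343747*(-1/6948) = 107225*(-1/1080) + 343747/6948 = -21445/216 + 343747/6948 = -2076403/41688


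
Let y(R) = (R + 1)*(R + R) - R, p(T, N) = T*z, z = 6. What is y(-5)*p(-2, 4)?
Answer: -540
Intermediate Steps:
p(T, N) = 6*T (p(T, N) = T*6 = 6*T)
y(R) = -R + 2*R*(1 + R) (y(R) = (1 + R)*(2*R) - R = 2*R*(1 + R) - R = -R + 2*R*(1 + R))
y(-5)*p(-2, 4) = (-5*(1 + 2*(-5)))*(6*(-2)) = -5*(1 - 10)*(-12) = -5*(-9)*(-12) = 45*(-12) = -540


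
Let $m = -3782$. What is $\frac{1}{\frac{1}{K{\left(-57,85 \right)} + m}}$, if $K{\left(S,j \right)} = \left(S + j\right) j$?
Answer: $-1402$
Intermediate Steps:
$K{\left(S,j \right)} = j \left(S + j\right)$
$\frac{1}{\frac{1}{K{\left(-57,85 \right)} + m}} = \frac{1}{\frac{1}{85 \left(-57 + 85\right) - 3782}} = \frac{1}{\frac{1}{85 \cdot 28 - 3782}} = \frac{1}{\frac{1}{2380 - 3782}} = \frac{1}{\frac{1}{-1402}} = \frac{1}{- \frac{1}{1402}} = -1402$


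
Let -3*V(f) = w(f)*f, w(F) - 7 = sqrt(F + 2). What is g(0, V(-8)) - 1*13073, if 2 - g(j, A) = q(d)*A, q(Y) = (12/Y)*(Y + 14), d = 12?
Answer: -40669/3 - 208*I*sqrt(6)/3 ≈ -13556.0 - 169.83*I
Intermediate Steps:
w(F) = 7 + sqrt(2 + F) (w(F) = 7 + sqrt(F + 2) = 7 + sqrt(2 + F))
q(Y) = 12*(14 + Y)/Y (q(Y) = (12/Y)*(14 + Y) = 12*(14 + Y)/Y)
V(f) = -f*(7 + sqrt(2 + f))/3 (V(f) = -(7 + sqrt(2 + f))*f/3 = -f*(7 + sqrt(2 + f))/3)
g(j, A) = 2 - 26*A (g(j, A) = 2 - (12 + 168/12)*A = 2 - (12 + 168*(1/12))*A = 2 - (12 + 14)*A = 2 - 26*A)
g(0, V(-8)) - 1*13073 = (2 - (-26)*(-8)*(7 + sqrt(2 - 8))/3) - 1*13073 = (2 - (-26)*(-8)*(7 + sqrt(-6))/3) - 13073 = (2 - (-26)*(-8)*(7 + I*sqrt(6))/3) - 13073 = (2 - 26*(56/3 + 8*I*sqrt(6)/3)) - 13073 = (2 + (-1456/3 - 208*I*sqrt(6)/3)) - 13073 = (-1450/3 - 208*I*sqrt(6)/3) - 13073 = -40669/3 - 208*I*sqrt(6)/3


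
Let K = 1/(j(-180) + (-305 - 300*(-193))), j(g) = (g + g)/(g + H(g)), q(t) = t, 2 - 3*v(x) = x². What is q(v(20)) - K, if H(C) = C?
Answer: -22923211/172788 ≈ -132.67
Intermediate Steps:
v(x) = ⅔ - x²/3
j(g) = 1 (j(g) = (g + g)/(g + g) = (2*g)/((2*g)) = (2*g)*(1/(2*g)) = 1)
K = 1/57596 (K = 1/(1 + (-305 - 300*(-193))) = 1/(1 + (-305 + 57900)) = 1/(1 + 57595) = 1/57596 ≈ 1.7362e-5)
q(v(20)) - K = (⅔ - ⅓*20²) - 1*1/57596 = (⅔ - ⅓*400) - 1/57596 = (⅔ - 400/3) - 1/57596 = -398/3 - 1/57596 = -22923211/172788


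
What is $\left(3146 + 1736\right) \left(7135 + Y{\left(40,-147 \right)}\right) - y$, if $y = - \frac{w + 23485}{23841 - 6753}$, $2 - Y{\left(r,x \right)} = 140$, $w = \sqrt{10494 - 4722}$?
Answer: $\frac{583715064637}{17088} + \frac{\sqrt{1443}}{8544} \approx 3.4159 \cdot 10^{7}$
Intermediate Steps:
$w = 2 \sqrt{1443}$ ($w = \sqrt{5772} = 2 \sqrt{1443} \approx 75.974$)
$Y{\left(r,x \right)} = -138$ ($Y{\left(r,x \right)} = 2 - 140 = -138$)
$y = - \frac{23485}{17088} - \frac{\sqrt{1443}}{8544}$ ($y = - \frac{2 \sqrt{1443} + 23485}{23841 - 6753} = - \frac{23485 + 2 \sqrt{1443}}{23841 - 6753} = - \frac{23485 + 2 \sqrt{1443}}{17088} = - (\frac{23485}{17088} + \frac{\sqrt{1443}}{8544}) = - \frac{23485}{17088} - \frac{\sqrt{1443}}{8544} \approx -1.3788$)
$\left(3146 + 1736\right) \left(7135 + Y{\left(40,-147 \right)}\right) - y = \left(3146 + 1736\right) \left(7135 - 138\right) - \left(- \frac{23485}{17088} - \frac{\sqrt{1443}}{8544}\right) = 4882 \cdot 6997 + \left(\frac{23485}{17088} + \frac{\sqrt{1443}}{8544}\right) = 34159354 + \left(\frac{23485}{17088} + \frac{\sqrt{1443}}{8544}\right) = \frac{583715064637}{17088} + \frac{\sqrt{1443}}{8544}$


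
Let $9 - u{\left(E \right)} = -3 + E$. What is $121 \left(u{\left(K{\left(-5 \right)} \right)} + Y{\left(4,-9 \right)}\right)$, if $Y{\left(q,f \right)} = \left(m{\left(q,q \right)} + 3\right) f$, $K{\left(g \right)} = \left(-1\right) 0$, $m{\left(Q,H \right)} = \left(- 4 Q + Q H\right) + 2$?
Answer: $-3993$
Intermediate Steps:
$m{\left(Q,H \right)} = 2 - 4 Q + H Q$ ($m{\left(Q,H \right)} = \left(- 4 Q + H Q\right) + 2 = 2 - 4 Q + H Q$)
$K{\left(g \right)} = 0$
$Y{\left(q,f \right)} = f \left(5 + q^{2} - 4 q\right)$ ($Y{\left(q,f \right)} = \left(\left(2 - 4 q + q q\right) + 3\right) f = \left(\left(2 - 4 q + q^{2}\right) + 3\right) f = \left(\left(2 + q^{2} - 4 q\right) + 3\right) f = \left(5 + q^{2} - 4 q\right) f = f \left(5 + q^{2} - 4 q\right)$)
$u{\left(E \right)} = 12 - E$ ($u{\left(E \right)} = 9 - \left(-3 + E\right) = 12 - E$)
$121 \left(u{\left(K{\left(-5 \right)} \right)} + Y{\left(4,-9 \right)}\right) = 121 \left(\left(12 - 0\right) - 9 \left(5 + 4^{2} - 16\right)\right) = 121 \left(\left(12 + 0\right) - 9 \left(5 + 16 - 16\right)\right) = 121 \left(12 - 45\right) = 121 \left(-33\right) = -3993$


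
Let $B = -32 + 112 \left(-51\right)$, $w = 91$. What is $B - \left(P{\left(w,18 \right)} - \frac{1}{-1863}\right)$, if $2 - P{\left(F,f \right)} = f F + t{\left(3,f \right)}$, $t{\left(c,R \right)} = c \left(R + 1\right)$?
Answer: $- \frac{7547014}{1863} \approx -4051.0$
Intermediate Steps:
$t{\left(c,R \right)} = c \left(1 + R\right)$
$P{\left(F,f \right)} = -1 - 3 f - F f$ ($P{\left(F,f \right)} = 2 - \left(f F + 3 \left(1 + f\right)\right) = 2 - \left(F f + \left(3 + 3 f\right)\right) = 2 - \left(3 + 3 f + F f\right) = -1 - 3 f - F f$)
$B = -5744$ ($B = -32 - 5712 = -5744$)
$B - \left(P{\left(w,18 \right)} - \frac{1}{-1863}\right) = -5744 - \left(\left(-1 - 54 - 91 \cdot 18\right) - \frac{1}{-1863}\right) = -5744 - \left(\left(-1 - 54 - 1638\right) - - \frac{1}{1863}\right) = -5744 - \left(-1693 + \frac{1}{1863}\right) = -5744 - - \frac{3154058}{1863} = -5744 + \frac{3154058}{1863} = - \frac{7547014}{1863}$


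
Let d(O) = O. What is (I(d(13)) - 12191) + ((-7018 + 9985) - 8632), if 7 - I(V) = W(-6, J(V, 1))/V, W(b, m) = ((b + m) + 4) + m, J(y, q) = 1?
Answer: -17849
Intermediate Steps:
W(b, m) = 4 + b + 2*m (W(b, m) = (4 + b + m) + m = 4 + b + 2*m)
I(V) = 7 (I(V) = 7 - (4 - 6 + 2*1)/V = 7 - (4 - 6 + 2)/V = 7 - 0/V = 7 - 1*0 = 7 + 0 = 7)
(I(d(13)) - 12191) + ((-7018 + 9985) - 8632) = (7 - 12191) + ((-7018 + 9985) - 8632) = -12184 + (2967 - 8632) = -12184 - 5665 = -17849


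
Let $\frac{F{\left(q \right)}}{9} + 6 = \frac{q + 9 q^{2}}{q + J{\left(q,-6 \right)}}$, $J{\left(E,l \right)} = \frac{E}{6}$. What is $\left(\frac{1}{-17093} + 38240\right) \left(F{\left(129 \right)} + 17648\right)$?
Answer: $\frac{17359273360002}{17093} \approx 1.0156 \cdot 10^{9}$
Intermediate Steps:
$J{\left(E,l \right)} = \frac{E}{6}$ ($J{\left(E,l \right)} = E \frac{1}{6} = \frac{E}{6}$)
$F{\left(q \right)} = -54 + \frac{54 \left(q + 9 q^{2}\right)}{7 q}$ ($F{\left(q \right)} = -54 + 9 \frac{q + 9 q^{2}}{q + \frac{q}{6}} = -54 + 9 \frac{q + 9 q^{2}}{\frac{7}{6} q} = -54 + 9 \left(q + 9 q^{2}\right) \frac{6}{7 q} = -54 + 9 \frac{6 \left(q + 9 q^{2}\right)}{7 q} = -54 + \frac{54 \left(q + 9 q^{2}\right)}{7 q}$)
$\left(\frac{1}{-17093} + 38240\right) \left(F{\left(129 \right)} + 17648\right) = \left(\frac{1}{-17093} + 38240\right) \left(\left(- \frac{324}{7} + \frac{486}{7} \cdot 129\right) + 17648\right) = \left(- \frac{1}{17093} + 38240\right) \left(\left(- \frac{324}{7} + \frac{62694}{7}\right) + 17648\right) = \frac{653636319 \left(8910 + 17648\right)}{17093} = \frac{653636319}{17093} \cdot 26558 = \frac{17359273360002}{17093}$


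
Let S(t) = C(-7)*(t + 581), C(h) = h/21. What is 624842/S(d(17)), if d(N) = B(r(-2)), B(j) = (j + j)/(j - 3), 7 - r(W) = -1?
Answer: -9372630/2921 ≈ -3208.7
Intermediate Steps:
C(h) = h/21 (C(h) = h*(1/21) = h/21)
r(W) = 8 (r(W) = 7 - 1*(-1) = 7 + 1 = 8)
B(j) = 2*j/(-3 + j) (B(j) = (2*j)/(-3 + j) = 2*j/(-3 + j))
d(N) = 16/5 (d(N) = 2*8/(-3 + 8) = 2*8/5 = 2*8*(1/5) = 16/5)
S(t) = -581/3 - t/3 (S(t) = ((1/21)*(-7))*(t + 581) = -(581 + t)/3 = -581/3 - t/3)
624842/S(d(17)) = 624842/(-581/3 - 1/3*16/5) = 624842/(-581/3 - 16/15) = 624842/(-2921/15) = 624842*(-15/2921) = -9372630/2921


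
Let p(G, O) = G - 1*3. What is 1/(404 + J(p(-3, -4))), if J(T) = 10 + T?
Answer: 1/408 ≈ 0.0024510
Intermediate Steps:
p(G, O) = -3 + G (p(G, O) = G - 3 = -3 + G)
1/(404 + J(p(-3, -4))) = 1/(404 + (10 + (-3 - 3))) = 1/(404 + (10 - 6)) = 1/(404 + 4) = 1/408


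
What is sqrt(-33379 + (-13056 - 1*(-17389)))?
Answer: I*sqrt(29046) ≈ 170.43*I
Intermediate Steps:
sqrt(-33379 + (-13056 - 1*(-17389))) = sqrt(-33379 + (-13056 + 17389)) = sqrt(-33379 + 4333) = sqrt(-29046) = I*sqrt(29046)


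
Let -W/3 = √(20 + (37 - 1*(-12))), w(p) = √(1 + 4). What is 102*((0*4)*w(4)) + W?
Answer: -3*√69 ≈ -24.920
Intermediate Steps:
w(p) = √5
W = -3*√69 (W = -3*√(20 + (37 - 1*(-12))) = -3*√(20 + (37 + 12)) = -3*√(20 + 49) = -3*√69 ≈ -24.920)
102*((0*4)*w(4)) + W = 102*((0*4)*√5) - 3*√69 = 102*(0*√5) - 3*√69 = 102*0 - 3*√69 = 0 - 3*√69 = -3*√69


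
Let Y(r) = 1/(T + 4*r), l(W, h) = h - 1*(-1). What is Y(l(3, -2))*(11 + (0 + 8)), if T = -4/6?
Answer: -57/14 ≈ -4.0714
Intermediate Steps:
T = -⅔ (T = -4*⅙ = -⅔ ≈ -0.66667)
l(W, h) = 1 + h (l(W, h) = h + 1 = 1 + h)
Y(r) = 1/(-⅔ + 4*r)
Y(l(3, -2))*(11 + (0 + 8)) = (3/(2*(-1 + 6*(1 - 2))))*(11 + (0 + 8)) = (3/(2*(-1 + 6*(-1))))*(11 + 8) = (3/(2*(-1 - 6)))*19 = ((3/2)/(-7))*19 = ((3/2)*(-⅐))*19 = -3/14*19 = -57/14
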